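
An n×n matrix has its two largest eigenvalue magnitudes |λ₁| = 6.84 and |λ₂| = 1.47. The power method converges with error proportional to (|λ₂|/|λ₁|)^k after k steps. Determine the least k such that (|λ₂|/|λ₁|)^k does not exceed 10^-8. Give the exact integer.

12

|λ₂/λ₁| = 1.47/6.84 = 0.21491
Need k ≥ ln(10^-8) / ln(0.21491) = -18.4207 / -1.5375 ≈ 11.981
Smallest integer k satisfying the bound: 12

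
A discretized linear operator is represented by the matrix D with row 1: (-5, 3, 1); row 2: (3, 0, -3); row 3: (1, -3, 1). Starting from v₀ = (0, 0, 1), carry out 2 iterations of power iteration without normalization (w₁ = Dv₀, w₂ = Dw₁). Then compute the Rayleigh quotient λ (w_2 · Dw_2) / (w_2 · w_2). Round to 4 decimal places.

-3.4828

w1 = Dv₀ = ((-5)·0 + 3·0 + 1·1; 3·0 + 0·0 + (-3)·1; 1·0 + (-3)·0 + 1·1) = (1, -3, 1)
w2 = Dw1 = ((-5)·1 + 3·(-3) + 1·1; 3·1 + 0·(-3) + (-3)·1; 1·1 + (-3)·(-3) + 1·1) = (-13, 0, 11)
Dw2 = (76, -72, -2)
w2·Dw2 = (-13)·76 + 0·(-72) + 11·(-2) = -1010; w2·w2 = (-13)·(-13) + 0·0 + 11·11 = 290
λ ≈ -1010/290 = -3.4828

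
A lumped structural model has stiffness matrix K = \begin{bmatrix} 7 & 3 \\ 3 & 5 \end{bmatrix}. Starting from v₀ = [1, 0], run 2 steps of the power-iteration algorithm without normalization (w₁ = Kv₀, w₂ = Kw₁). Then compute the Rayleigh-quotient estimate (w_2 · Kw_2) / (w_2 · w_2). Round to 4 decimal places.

λ ≈ 9.1322

w1 = Kv₀ = (7·1 + 3·0; 3·1 + 5·0) = (7, 3)
w2 = Kw1 = (7·7 + 3·3; 3·7 + 5·3) = (58, 36)
Kw2 = (514, 354)
w2·Kw2 = 58·514 + 36·354 = 42556; w2·w2 = 58·58 + 36·36 = 4660
λ ≈ 42556/4660 = 9.1322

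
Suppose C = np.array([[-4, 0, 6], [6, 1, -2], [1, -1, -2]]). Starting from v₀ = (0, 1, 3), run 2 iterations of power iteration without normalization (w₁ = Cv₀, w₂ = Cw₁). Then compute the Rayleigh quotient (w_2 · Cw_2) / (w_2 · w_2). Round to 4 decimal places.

λ ≈ -5.8307

w1 = Cv₀ = ((-4)·0 + 0·1 + 6·3; 6·0 + 1·1 + (-2)·3; 1·0 + (-1)·1 + (-2)·3) = (18, -5, -7)
w2 = Cw1 = ((-4)·18 + 0·(-5) + 6·(-7); 6·18 + 1·(-5) + (-2)·(-7); 1·18 + (-1)·(-5) + (-2)·(-7)) = (-114, 117, 37)
Cw2 = (678, -641, -305)
w2·Cw2 = (-114)·678 + 117·(-641) + 37·(-305) = -163574; w2·w2 = (-114)·(-114) + 117·117 + 37·37 = 28054
λ ≈ -163574/28054 = -5.8307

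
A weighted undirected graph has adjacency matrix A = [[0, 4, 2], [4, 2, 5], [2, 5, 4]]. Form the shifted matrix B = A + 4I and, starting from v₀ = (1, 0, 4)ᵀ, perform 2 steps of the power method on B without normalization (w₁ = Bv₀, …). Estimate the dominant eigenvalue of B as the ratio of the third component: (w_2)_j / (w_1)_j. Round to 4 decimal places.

12.2353

B = A + 4I has rows (4, 4, 2); (4, 6, 5); (2, 5, 8)
w1 = Bv₀ = (12, 24, 34)
w2 = Bw1 = (212, 362, 416)
Ratio: 416/34 = 12.2353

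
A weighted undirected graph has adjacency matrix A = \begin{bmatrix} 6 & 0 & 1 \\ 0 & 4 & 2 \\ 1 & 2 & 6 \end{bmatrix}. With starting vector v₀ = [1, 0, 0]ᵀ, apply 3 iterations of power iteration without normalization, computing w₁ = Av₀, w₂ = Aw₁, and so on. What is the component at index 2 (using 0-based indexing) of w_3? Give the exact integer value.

113

w1 = Av₀ = (6, 0, 1)
w2 = Aw1 = (37, 2, 12)
w3 = Aw2 = (234, 32, 113)
The requested component of w3 is 113.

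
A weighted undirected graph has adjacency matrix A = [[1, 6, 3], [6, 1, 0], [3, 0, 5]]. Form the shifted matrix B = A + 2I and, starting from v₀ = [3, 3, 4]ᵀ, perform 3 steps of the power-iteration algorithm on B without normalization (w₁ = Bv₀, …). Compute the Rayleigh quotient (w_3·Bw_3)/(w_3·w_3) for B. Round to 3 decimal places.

B = A + 2I has rows (3, 6, 3); (6, 3, 0); (3, 0, 7)
w1 = Bv₀ = (39, 27, 37)
w2 = Bw1 = (390, 315, 376)
w3 = Bw2 = (4188, 3285, 3802)
Bw3 = (43680, 34983, 39178)
w3·Bw3 = 446805751; w3·w3 = 42785773; μ ≈ 446805751/42785773 = 10.443

μ ≈ 10.443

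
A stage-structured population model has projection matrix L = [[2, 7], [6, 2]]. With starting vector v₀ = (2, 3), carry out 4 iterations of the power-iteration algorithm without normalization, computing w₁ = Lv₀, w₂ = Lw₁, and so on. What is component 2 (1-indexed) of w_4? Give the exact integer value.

12780

w1 = Lv₀ = (25, 18)
w2 = Lw1 = (176, 186)
w3 = Lw2 = (1654, 1428)
w4 = Lw3 = (13304, 12780)
The requested component of w4 is 12780.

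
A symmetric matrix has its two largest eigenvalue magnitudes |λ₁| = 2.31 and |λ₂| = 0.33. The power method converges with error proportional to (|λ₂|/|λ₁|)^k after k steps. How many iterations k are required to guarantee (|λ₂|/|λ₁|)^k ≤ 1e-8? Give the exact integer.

|λ₂/λ₁| = 0.33/2.31 = 0.14286
Need k ≥ ln(1e-8) / ln(0.14286) = -18.4207 / -1.9459 ≈ 9.466
Smallest integer k satisfying the bound: 10

10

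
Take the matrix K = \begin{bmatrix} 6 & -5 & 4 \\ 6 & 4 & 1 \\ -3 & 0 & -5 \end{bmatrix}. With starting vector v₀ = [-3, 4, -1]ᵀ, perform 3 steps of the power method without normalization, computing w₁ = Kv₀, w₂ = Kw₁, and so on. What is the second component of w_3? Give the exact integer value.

-2030

w1 = Kv₀ = (-42, -3, 14)
w2 = Kw1 = (-181, -250, 56)
w3 = Kw2 = (388, -2030, 263)
The requested component of w3 is -2030.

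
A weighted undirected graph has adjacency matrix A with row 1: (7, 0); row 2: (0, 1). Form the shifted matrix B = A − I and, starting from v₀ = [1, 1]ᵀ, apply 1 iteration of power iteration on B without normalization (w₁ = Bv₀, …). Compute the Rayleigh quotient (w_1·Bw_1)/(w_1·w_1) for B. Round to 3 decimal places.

μ ≈ 6.000

B = A − I has rows (6, 0); (0, 0)
w1 = Bv₀ = (6·1 + 0·1; 0·1 + 0·1) = (6, 0)
Bw1 = (36, 0)
w1·Bw1 = 216; w1·w1 = 36; μ ≈ 216/36 = 6.000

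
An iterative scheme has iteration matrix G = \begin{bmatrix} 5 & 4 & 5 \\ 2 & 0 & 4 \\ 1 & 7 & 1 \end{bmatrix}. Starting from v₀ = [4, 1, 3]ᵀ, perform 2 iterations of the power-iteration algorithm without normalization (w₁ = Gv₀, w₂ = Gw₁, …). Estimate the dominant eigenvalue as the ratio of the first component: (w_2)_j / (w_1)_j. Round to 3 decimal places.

w1 = Gv₀ = (5·4 + 4·1 + 5·3; 2·4 + 0·1 + 4·3; 1·4 + 7·1 + 1·3) = (39, 20, 14)
w2 = Gw1 = (5·39 + 4·20 + 5·14; 2·39 + 0·20 + 4·14; 1·39 + 7·20 + 1·14) = (345, 134, 193)
Ratio at component: 345 / 39 = 8.846

λ ≈ 8.846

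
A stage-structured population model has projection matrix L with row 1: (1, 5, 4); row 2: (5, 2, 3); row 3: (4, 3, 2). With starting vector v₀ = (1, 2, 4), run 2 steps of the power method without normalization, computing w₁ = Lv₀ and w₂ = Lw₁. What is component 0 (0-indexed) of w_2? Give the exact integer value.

204

w1 = Lv₀ = (1·1 + 5·2 + 4·4; 5·1 + 2·2 + 3·4; 4·1 + 3·2 + 2·4) = (27, 21, 18)
w2 = Lw1 = (1·27 + 5·21 + 4·18; 5·27 + 2·21 + 3·18; 4·27 + 3·21 + 2·18) = (204, 231, 207)
The requested component of w2 is 204.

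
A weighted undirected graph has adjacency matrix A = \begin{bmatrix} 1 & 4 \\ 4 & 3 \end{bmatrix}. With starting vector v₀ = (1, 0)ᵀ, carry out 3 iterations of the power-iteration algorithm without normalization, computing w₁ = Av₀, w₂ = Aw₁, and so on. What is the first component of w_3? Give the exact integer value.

w1 = Av₀ = (1·1 + 4·0; 4·1 + 3·0) = (1, 4)
w2 = Aw1 = (1·1 + 4·4; 4·1 + 3·4) = (17, 16)
w3 = Aw2 = (81, 116)
The requested component of w3 is 81.

81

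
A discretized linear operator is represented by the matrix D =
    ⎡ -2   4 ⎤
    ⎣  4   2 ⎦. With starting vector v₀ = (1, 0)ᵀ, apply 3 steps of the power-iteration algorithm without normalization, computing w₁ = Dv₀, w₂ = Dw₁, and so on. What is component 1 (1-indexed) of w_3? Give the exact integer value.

w1 = Dv₀ = ((-2)·1 + 4·0; 4·1 + 2·0) = (-2, 4)
w2 = Dw1 = ((-2)·(-2) + 4·4; 4·(-2) + 2·4) = (20, 0)
w3 = Dw2 = (-40, 80)
The requested component of w3 is -40.

-40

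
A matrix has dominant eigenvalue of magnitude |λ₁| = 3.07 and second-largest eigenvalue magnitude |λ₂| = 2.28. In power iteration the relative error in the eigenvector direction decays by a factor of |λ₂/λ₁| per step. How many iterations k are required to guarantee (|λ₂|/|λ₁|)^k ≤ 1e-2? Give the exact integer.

|λ₂/λ₁| = 2.28/3.07 = 0.74267
Need k ≥ ln(1e-2) / ln(0.74267) = -4.6052 / -0.2975 ≈ 15.479
Smallest integer k satisfying the bound: 16

16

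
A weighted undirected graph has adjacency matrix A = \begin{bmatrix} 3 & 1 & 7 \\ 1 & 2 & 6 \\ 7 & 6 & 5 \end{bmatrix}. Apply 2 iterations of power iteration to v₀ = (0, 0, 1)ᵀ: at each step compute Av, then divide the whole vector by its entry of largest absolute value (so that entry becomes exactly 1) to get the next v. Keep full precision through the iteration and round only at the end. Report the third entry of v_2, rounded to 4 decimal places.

Av0 = (7.00000, 6.00000, 5.00000); divide by 7.00000 → v1 = (1.00000, 0.85714, 0.71429)
Av1 = (8.85714, 7.00000, 15.71429); divide by 15.71429 → v2 = (0.56364, 0.44545, 1.00000)
Requested entry of v2: 110/110 = 1.0000

1.0000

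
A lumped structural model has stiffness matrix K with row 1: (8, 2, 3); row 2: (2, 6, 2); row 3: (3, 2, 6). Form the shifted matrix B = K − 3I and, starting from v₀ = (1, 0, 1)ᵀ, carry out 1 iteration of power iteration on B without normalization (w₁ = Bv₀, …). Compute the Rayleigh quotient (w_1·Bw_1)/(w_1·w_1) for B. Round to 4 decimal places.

B = K − 3I has rows (5, 2, 3); (2, 3, 2); (3, 2, 3)
w1 = Bv₀ = (8, 4, 6)
Bw1 = (66, 40, 50)
w1·Bw1 = 988; w1·w1 = 116; μ ≈ 988/116 = 8.5172

8.5172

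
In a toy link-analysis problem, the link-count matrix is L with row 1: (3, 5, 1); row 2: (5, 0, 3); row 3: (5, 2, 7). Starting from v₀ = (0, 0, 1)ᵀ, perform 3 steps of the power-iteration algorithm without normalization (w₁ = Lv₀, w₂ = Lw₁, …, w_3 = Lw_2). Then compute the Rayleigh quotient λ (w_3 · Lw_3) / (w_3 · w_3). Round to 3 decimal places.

w1 = Lv₀ = (3·0 + 5·0 + 1·1; 5·0 + 0·0 + 3·1; 5·0 + 2·0 + 7·1) = (1, 3, 7)
w2 = Lw1 = (3·1 + 5·3 + 1·7; 5·1 + 0·3 + 3·7; 5·1 + 2·3 + 7·7) = (25, 26, 60)
w3 = Lw2 = (265, 305, 597)
Lw3 = (2917, 3116, 6114)
w3·Lw3 = 265·2917 + 305·3116 + 597·6114 = 5373443; w3·w3 = 265·265 + 305·305 + 597·597 = 519659
λ ≈ 5373443/519659 = 10.340

λ ≈ 10.340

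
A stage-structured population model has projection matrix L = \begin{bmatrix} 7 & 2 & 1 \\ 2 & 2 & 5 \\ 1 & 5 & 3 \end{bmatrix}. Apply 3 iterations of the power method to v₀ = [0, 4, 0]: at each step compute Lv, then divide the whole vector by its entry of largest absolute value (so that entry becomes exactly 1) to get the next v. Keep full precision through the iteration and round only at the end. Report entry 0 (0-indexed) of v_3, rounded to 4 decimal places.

0.9442

Lv0 = (8.00000, 8.00000, 20.00000); divide by 20.00000 → v1 = (0.40000, 0.40000, 1.00000)
Lv1 = (4.60000, 6.60000, 5.40000); divide by 6.60000 → v2 = (0.69697, 1.00000, 0.81818)
Lv2 = (7.69697, 7.48485, 8.15152); divide by 8.15152 → v3 = (0.94424, 0.91822, 1.00000)
Requested entry of v3: 1016/1076 = 0.9442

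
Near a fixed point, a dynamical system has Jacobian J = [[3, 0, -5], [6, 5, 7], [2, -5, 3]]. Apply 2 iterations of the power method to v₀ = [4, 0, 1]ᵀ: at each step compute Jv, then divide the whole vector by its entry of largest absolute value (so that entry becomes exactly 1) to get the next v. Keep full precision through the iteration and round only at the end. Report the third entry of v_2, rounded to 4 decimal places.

-0.3942

Jv0 = (7.00000, 31.00000, 11.00000); divide by 31.00000 → v1 = (0.22581, 1.00000, 0.35484)
Jv1 = (-1.09677, 8.83871, -3.48387); divide by 8.83871 → v2 = (-0.12409, 1.00000, -0.39416)
Requested entry of v2: -108/274 = -0.3942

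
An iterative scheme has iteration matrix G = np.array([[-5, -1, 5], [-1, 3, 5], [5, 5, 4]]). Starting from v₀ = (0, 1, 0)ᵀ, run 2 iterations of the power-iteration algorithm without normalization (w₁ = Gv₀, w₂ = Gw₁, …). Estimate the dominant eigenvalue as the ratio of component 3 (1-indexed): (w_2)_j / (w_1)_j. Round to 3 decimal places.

λ ≈ 6.000

w1 = Gv₀ = ((-5)·0 + (-1)·1 + 5·0; (-1)·0 + 3·1 + 5·0; 5·0 + 5·1 + 4·0) = (-1, 3, 5)
w2 = Gw1 = ((-5)·(-1) + (-1)·3 + 5·5; (-1)·(-1) + 3·3 + 5·5; 5·(-1) + 5·3 + 4·5) = (27, 35, 30)
Ratio at component: 30 / 5 = 6.000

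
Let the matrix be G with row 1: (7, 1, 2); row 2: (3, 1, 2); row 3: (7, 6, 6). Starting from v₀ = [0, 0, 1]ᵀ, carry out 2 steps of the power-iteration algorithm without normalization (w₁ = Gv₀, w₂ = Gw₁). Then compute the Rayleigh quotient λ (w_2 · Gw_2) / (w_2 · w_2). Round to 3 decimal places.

w1 = Gv₀ = (2, 2, 6)
w2 = Gw1 = (28, 20, 62)
Gw2 = (340, 228, 688)
w2·Gw2 = 28·340 + 20·228 + 62·688 = 56736; w2·w2 = 28·28 + 20·20 + 62·62 = 5028
λ ≈ 56736/5028 = 11.284

11.284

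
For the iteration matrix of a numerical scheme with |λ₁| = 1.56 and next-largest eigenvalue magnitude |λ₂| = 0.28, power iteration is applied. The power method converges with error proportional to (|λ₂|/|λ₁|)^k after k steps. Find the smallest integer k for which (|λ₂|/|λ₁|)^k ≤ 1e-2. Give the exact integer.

|λ₂/λ₁| = 0.28/1.56 = 0.17949
Need k ≥ ln(1e-2) / ln(0.17949) = -4.6052 / -1.7177 ≈ 2.681
Smallest integer k satisfying the bound: 3

3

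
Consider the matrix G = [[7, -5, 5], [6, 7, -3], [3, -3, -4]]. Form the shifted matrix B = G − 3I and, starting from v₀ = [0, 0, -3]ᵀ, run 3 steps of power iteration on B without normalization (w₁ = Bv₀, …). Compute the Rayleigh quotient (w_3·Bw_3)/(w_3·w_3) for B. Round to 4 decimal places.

B = G − 3I has rows (4, -5, 5); (6, 4, -3); (3, -3, -7)
w1 = Bv₀ = (4·0 + (-5)·0 + 5·(-3); 6·0 + 4·0 + (-3)·(-3); 3·0 + (-3)·0 + (-7)·(-3)) = (-15, 9, 21)
w2 = Bw1 = (4·(-15) + (-5)·9 + 5·21; 6·(-15) + 4·9 + (-3)·21; 3·(-15) + (-3)·9 + (-7)·21) = (0, -117, -219)
w3 = Bw2 = (-510, 189, 1884)
Bw3 = (6435, -7956, -15285)
w3·Bw3 = -33582474; w3·w3 = 3845277; μ ≈ -33582474/3845277 = -8.7334

μ ≈ -8.7334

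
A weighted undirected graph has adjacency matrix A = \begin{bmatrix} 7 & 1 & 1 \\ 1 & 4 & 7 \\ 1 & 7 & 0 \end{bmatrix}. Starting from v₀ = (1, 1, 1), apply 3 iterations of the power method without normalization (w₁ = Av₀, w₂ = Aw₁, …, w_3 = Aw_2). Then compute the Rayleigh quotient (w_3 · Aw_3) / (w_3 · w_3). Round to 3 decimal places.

w1 = Av₀ = (9, 12, 8)
w2 = Aw1 = (83, 113, 93)
w3 = Aw2 = (787, 1186, 874)
Aw3 = (7569, 11649, 9089)
w3·Aw3 = 787·7569 + 1186·11649 + 874·9089 = 27716303; w3·w3 = 787·787 + 1186·1186 + 874·874 = 2789841
λ ≈ 27716303/2789841 = 9.935

λ ≈ 9.935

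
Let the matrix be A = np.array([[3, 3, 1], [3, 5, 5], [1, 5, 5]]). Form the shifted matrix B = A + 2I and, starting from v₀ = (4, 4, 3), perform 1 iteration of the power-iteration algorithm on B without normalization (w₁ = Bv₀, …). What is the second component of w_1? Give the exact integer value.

55

B = A + 2I has rows (5, 3, 1); (3, 7, 5); (1, 5, 7)
w1 = Bv₀ = (35, 55, 45)
Requested component of w1: 55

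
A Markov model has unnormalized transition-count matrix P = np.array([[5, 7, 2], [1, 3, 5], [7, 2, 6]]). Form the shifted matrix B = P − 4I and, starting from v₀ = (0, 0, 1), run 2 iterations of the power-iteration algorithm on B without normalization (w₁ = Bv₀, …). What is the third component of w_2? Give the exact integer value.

28

B = P − 4I has rows (1, 7, 2); (1, -1, 5); (7, 2, 2)
w1 = Bv₀ = (1·0 + 7·0 + 2·1; 1·0 + (-1)·0 + 5·1; 7·0 + 2·0 + 2·1) = (2, 5, 2)
w2 = Bw1 = (1·2 + 7·5 + 2·2; 1·2 + (-1)·5 + 5·2; 7·2 + 2·5 + 2·2) = (41, 7, 28)
Requested component of w2: 28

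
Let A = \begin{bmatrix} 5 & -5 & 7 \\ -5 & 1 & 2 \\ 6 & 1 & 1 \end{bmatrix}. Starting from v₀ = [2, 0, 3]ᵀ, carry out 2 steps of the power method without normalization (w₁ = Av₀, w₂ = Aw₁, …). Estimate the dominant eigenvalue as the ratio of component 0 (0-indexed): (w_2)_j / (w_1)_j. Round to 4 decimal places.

w1 = Av₀ = (5·2 + (-5)·0 + 7·3; (-5)·2 + 1·0 + 2·3; 6·2 + 1·0 + 1·3) = (31, -4, 15)
w2 = Aw1 = (5·31 + (-5)·(-4) + 7·15; (-5)·31 + 1·(-4) + 2·15; 6·31 + 1·(-4) + 1·15) = (280, -129, 197)
Ratio at component: 280 / 31 = 9.0323

λ ≈ 9.0323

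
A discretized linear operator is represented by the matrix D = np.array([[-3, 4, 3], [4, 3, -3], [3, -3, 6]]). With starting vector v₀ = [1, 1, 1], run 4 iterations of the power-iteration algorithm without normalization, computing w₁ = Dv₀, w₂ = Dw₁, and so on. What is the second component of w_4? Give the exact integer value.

w1 = Dv₀ = (4, 4, 6)
w2 = Dw1 = (22, 10, 36)
w3 = Dw2 = (82, 10, 252)
w4 = Dw3 = (550, -398, 1728)
The requested component of w4 is -398.

-398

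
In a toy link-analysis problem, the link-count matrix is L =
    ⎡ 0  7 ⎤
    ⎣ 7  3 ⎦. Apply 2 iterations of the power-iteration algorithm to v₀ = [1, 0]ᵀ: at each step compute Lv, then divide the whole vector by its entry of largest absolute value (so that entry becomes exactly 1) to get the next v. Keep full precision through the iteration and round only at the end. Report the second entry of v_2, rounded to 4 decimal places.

Lv0 = (0.00000, 7.00000); divide by 7.00000 → v1 = (0.00000, 1.00000)
Lv1 = (7.00000, 3.00000); divide by 7.00000 → v2 = (1.00000, 0.42857)
Requested entry of v2: 21/49 = 0.4286

0.4286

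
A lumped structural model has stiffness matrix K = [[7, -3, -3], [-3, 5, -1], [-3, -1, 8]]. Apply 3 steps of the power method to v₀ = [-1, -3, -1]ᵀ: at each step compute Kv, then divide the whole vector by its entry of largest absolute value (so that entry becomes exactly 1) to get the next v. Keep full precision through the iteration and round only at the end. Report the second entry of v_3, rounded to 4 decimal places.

Kv0 = (5.00000, -11.00000, -2.00000); divide by -11.00000 → v1 = (-0.45455, 1.00000, 0.18182)
Kv1 = (-6.72727, 6.18182, 1.81818); divide by -6.72727 → v2 = (1.00000, -0.91892, -0.27027)
Kv2 = (10.56757, -7.32432, -4.24324); divide by 10.56757 → v3 = (1.00000, -0.69309, -0.40153)
Requested entry of v3: -542/782 = -0.6931

-0.6931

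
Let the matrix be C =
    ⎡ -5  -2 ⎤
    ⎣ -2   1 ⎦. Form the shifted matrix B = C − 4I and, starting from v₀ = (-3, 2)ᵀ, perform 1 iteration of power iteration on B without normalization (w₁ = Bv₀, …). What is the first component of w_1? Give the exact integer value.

B = C − 4I has rows (-9, -2); (-2, -3)
w1 = Bv₀ = ((-9)·(-3) + (-2)·2; (-2)·(-3) + (-3)·2) = (23, 0)
Requested component of w1: 23

23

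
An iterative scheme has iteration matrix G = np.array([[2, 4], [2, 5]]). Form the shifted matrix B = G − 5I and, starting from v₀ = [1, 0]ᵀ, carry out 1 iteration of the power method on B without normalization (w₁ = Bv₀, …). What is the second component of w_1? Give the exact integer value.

B = G − 5I has rows (-3, 4); (2, 0)
w1 = Bv₀ = ((-3)·1 + 4·0; 2·1 + 0·0) = (-3, 2)
Requested component of w1: 2

2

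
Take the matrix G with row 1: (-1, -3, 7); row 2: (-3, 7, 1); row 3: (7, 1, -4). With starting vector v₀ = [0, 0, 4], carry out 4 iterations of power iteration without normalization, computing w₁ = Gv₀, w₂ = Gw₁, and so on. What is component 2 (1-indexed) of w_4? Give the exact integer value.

w1 = Gv₀ = ((-1)·0 + (-3)·0 + 7·4; (-3)·0 + 7·0 + 1·4; 7·0 + 1·0 + (-4)·4) = (28, 4, -16)
w2 = Gw1 = ((-1)·28 + (-3)·4 + 7·(-16); (-3)·28 + 7·4 + 1·(-16); 7·28 + 1·4 + (-4)·(-16)) = (-152, -72, 264)
w3 = Gw2 = (2216, 216, -2192)
w4 = Gw3 = (-18208, -7328, 24496)
The requested component of w4 is -7328.

-7328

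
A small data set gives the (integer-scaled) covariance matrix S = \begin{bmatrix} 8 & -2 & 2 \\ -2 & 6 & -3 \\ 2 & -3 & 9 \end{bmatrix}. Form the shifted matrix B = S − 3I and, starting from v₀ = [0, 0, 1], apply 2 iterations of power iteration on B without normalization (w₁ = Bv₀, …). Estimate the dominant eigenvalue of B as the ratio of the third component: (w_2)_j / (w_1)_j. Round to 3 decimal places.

B = S − 3I has rows (5, -2, 2); (-2, 3, -3); (2, -3, 6)
w1 = Bv₀ = (2, -3, 6)
w2 = Bw1 = (28, -31, 49)
Ratio: 49/6 = 8.167

μ ≈ 8.167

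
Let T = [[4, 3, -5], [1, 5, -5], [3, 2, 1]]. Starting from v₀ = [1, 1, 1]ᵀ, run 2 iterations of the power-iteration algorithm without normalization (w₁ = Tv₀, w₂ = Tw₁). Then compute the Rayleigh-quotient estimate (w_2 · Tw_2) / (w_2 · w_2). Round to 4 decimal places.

w1 = Tv₀ = (4·1 + 3·1 + (-5)·1; 1·1 + 5·1 + (-5)·1; 3·1 + 2·1 + 1·1) = (2, 1, 6)
w2 = Tw1 = (4·2 + 3·1 + (-5)·6; 1·2 + 5·1 + (-5)·6; 3·2 + 2·1 + 1·6) = (-19, -23, 14)
Tw2 = (-215, -204, -89)
w2·Tw2 = (-19)·(-215) + (-23)·(-204) + 14·(-89) = 7531; w2·w2 = (-19)·(-19) + (-23)·(-23) + 14·14 = 1086
λ ≈ 7531/1086 = 6.9346

λ ≈ 6.9346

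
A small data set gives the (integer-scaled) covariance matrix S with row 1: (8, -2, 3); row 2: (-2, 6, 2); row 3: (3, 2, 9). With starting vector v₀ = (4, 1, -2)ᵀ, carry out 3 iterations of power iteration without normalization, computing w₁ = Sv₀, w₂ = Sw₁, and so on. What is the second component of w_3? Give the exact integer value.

-888

w1 = Sv₀ = (24, -6, -4)
w2 = Sw1 = (192, -92, 24)
w3 = Sw2 = (1792, -888, 608)
The requested component of w3 is -888.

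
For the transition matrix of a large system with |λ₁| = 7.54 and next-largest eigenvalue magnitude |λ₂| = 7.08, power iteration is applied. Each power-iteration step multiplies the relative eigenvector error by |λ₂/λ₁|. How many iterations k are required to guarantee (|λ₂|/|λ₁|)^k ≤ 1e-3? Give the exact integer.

110

|λ₂/λ₁| = 7.08/7.54 = 0.93899
Need k ≥ ln(1e-3) / ln(0.93899) = -6.9078 / -0.0629 ≈ 109.737
Smallest integer k satisfying the bound: 110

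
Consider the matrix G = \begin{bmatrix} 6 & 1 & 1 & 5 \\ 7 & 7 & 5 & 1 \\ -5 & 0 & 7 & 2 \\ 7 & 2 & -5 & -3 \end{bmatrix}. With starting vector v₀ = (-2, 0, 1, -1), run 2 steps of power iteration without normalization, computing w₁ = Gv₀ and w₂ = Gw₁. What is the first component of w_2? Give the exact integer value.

w1 = Gv₀ = (-16, -10, 15, -16)
w2 = Gw1 = (-171, -123, 153, -159)
The requested component of w2 is -171.

-171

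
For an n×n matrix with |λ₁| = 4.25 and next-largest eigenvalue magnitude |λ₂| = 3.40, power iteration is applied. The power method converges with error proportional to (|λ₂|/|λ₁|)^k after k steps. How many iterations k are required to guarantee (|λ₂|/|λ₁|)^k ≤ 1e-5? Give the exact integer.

52

|λ₂/λ₁| = 3.40/4.25 = 0.80000
Need k ≥ ln(1e-5) / ln(0.80000) = -11.5129 / -0.2231 ≈ 51.594
Smallest integer k satisfying the bound: 52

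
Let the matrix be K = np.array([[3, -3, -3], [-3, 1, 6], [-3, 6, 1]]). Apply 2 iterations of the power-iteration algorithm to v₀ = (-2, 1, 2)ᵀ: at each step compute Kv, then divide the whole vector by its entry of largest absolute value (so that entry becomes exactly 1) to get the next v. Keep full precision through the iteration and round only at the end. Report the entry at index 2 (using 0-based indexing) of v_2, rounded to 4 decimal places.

Kv0 = (-15.00000, 19.00000, 14.00000); divide by 19.00000 → v1 = (-0.78947, 1.00000, 0.73684)
Kv1 = (-7.57895, 7.78947, 9.10526); divide by 9.10526 → v2 = (-0.83237, 0.85549, 1.00000)
Requested entry of v2: 173/173 = 1.0000

1.0000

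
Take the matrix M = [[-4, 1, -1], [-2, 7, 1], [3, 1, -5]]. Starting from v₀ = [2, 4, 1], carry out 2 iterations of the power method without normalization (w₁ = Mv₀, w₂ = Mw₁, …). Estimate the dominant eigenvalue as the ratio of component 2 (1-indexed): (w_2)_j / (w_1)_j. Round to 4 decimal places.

7.6000

w1 = Mv₀ = (-5, 25, 5)
w2 = Mw1 = (40, 190, -15)
Ratio at component: 190 / 25 = 7.6000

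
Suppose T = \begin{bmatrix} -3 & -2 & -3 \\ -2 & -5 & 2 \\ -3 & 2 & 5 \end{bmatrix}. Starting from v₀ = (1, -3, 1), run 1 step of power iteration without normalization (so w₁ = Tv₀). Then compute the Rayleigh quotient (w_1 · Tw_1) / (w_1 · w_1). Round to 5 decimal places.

w1 = Tv₀ = (0, 15, -4)
Tw1 = (-18, -83, 10)
w1·Tw1 = 0·(-18) + 15·(-83) + (-4)·10 = -1285; w1·w1 = 0·0 + 15·15 + (-4)·(-4) = 241
λ ≈ -1285/241 = -5.33195

λ ≈ -5.33195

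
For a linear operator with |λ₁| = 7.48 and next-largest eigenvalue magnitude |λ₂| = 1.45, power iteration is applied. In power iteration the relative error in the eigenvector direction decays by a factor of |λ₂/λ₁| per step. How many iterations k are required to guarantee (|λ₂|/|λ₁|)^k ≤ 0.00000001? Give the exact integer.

12

|λ₂/λ₁| = 1.45/7.48 = 0.19385
Need k ≥ ln(0.00000001) / ln(0.19385) = -18.4207 / -1.6407 ≈ 11.228
Smallest integer k satisfying the bound: 12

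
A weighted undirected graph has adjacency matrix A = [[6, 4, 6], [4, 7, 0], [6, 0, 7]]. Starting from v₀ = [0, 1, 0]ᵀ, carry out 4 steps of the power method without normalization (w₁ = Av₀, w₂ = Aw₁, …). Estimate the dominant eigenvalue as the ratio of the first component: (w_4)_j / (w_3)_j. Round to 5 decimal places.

w1 = Av₀ = (4, 7, 0)
w2 = Aw1 = (52, 65, 24)
w3 = Aw2 = (716, 663, 480)
w4 = Aw3 = (9828, 7505, 7656)
Ratio at component: 9828 / 716 = 13.72626

13.72626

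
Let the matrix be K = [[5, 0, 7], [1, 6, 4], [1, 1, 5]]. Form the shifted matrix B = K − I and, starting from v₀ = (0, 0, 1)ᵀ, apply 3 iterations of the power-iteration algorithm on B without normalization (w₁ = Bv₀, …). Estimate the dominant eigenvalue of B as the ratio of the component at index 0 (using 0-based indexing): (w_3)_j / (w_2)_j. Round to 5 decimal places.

B = K − I has rows (4, 0, 7); (1, 5, 4); (1, 1, 4)
w1 = Bv₀ = (4·0 + 0·0 + 7·1; 1·0 + 5·0 + 4·1; 1·0 + 1·0 + 4·1) = (7, 4, 4)
w2 = Bw1 = (4·7 + 0·4 + 7·4; 1·7 + 5·4 + 4·4; 1·7 + 1·4 + 4·4) = (56, 43, 27)
w3 = Bw2 = (413, 379, 207)
Ratio: 413/56 = 7.37500

μ ≈ 7.37500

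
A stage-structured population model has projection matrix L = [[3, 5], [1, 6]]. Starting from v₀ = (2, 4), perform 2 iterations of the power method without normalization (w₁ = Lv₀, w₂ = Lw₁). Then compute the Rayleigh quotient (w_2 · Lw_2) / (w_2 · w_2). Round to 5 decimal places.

w1 = Lv₀ = (26, 26)
w2 = Lw1 = (208, 182)
Lw2 = (1534, 1300)
w2·Lw2 = 208·1534 + 182·1300 = 555672; w2·w2 = 208·208 + 182·182 = 76388
λ ≈ 555672/76388 = 7.27434

7.27434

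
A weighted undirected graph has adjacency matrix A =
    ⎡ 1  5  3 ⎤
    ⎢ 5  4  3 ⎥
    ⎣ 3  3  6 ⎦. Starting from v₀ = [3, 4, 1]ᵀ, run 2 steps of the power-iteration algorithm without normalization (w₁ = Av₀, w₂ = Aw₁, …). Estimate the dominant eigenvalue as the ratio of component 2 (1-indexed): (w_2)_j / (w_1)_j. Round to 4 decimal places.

w1 = Av₀ = (26, 34, 27)
w2 = Aw1 = (277, 347, 342)
Ratio at component: 347 / 34 = 10.2059

λ ≈ 10.2059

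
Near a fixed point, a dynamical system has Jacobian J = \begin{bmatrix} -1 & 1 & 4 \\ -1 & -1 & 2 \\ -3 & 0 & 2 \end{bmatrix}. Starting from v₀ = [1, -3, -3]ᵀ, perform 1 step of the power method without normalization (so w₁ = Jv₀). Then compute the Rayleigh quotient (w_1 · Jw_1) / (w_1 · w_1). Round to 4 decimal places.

λ ≈ 0.3003

w1 = Jv₀ = (-16, -4, -9)
Jw1 = (-24, 2, 30)
w1·Jw1 = (-16)·(-24) + (-4)·2 + (-9)·30 = 106; w1·w1 = (-16)·(-16) + (-4)·(-4) + (-9)·(-9) = 353
λ ≈ 106/353 = 0.3003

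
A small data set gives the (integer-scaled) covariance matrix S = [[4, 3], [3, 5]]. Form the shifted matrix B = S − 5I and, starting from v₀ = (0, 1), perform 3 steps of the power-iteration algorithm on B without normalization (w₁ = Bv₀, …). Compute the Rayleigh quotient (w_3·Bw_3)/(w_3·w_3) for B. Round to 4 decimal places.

B = S − 5I has rows (-1, 3); (3, 0)
w1 = Bv₀ = ((-1)·0 + 3·1; 3·0 + 0·1) = (3, 0)
w2 = Bw1 = ((-1)·3 + 3·0; 3·3 + 0·0) = (-3, 9)
w3 = Bw2 = (30, -9)
Bw3 = (-57, 90)
w3·Bw3 = -2520; w3·w3 = 981; μ ≈ -2520/981 = -2.5688

-2.5688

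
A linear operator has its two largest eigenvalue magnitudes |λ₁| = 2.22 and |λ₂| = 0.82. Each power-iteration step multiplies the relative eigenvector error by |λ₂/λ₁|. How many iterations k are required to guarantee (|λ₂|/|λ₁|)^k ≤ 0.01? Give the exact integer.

|λ₂/λ₁| = 0.82/2.22 = 0.36937
Need k ≥ ln(0.01) / ln(0.36937) = -4.6052 / -0.9960 ≈ 4.624
Smallest integer k satisfying the bound: 5

5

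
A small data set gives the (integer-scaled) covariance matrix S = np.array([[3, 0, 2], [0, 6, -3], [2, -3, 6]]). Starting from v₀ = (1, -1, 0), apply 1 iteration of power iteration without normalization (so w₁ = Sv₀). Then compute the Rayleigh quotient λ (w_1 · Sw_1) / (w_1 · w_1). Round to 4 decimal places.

w1 = Sv₀ = (3·1 + 0·(-1) + 2·0; 0·1 + 6·(-1) + (-3)·0; 2·1 + (-3)·(-1) + 6·0) = (3, -6, 5)
Sw1 = (19, -51, 54)
w1·Sw1 = 3·19 + (-6)·(-51) + 5·54 = 633; w1·w1 = 3·3 + (-6)·(-6) + 5·5 = 70
λ ≈ 633/70 = 9.0429

9.0429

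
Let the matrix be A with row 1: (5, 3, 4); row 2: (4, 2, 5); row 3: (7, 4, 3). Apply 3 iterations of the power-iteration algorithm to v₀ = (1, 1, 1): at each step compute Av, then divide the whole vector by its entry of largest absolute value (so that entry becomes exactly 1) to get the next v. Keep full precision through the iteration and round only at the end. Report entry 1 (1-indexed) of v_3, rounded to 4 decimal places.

Av0 = (12.00000, 11.00000, 14.00000); divide by 14.00000 → v1 = (0.85714, 0.78571, 1.00000)
Av1 = (10.64286, 10.00000, 12.14286); divide by 12.14286 → v2 = (0.87647, 0.82353, 1.00000)
Av2 = (10.85294, 10.15294, 12.42941); divide by 12.42941 → v3 = (0.87317, 0.81685, 1.00000)
Requested entry of v3: 1845/2113 = 0.8732

0.8732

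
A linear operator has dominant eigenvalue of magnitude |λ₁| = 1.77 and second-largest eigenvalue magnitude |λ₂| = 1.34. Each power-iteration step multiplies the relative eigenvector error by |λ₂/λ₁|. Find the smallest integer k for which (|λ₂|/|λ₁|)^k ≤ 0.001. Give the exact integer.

|λ₂/λ₁| = 1.34/1.77 = 0.75706
Need k ≥ ln(0.001) / ln(0.75706) = -6.9078 / -0.2783 ≈ 24.820
Smallest integer k satisfying the bound: 25

25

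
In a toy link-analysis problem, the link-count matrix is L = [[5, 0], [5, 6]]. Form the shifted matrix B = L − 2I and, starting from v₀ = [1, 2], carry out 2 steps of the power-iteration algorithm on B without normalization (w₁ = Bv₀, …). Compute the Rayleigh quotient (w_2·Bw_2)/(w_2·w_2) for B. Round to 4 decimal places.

μ ≈ 4.6420

B = L − 2I has rows (3, 0); (5, 4)
w1 = Bv₀ = (3·1 + 0·2; 5·1 + 4·2) = (3, 13)
w2 = Bw1 = (3·3 + 0·13; 5·3 + 4·13) = (9, 67)
Bw2 = (27, 313)
w2·Bw2 = 21214; w2·w2 = 4570; μ ≈ 21214/4570 = 4.6420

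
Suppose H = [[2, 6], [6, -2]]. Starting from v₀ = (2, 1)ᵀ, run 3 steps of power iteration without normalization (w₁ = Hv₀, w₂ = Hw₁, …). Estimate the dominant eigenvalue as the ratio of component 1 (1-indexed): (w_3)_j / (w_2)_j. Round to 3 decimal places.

λ ≈ 5.000

w1 = Hv₀ = (10, 10)
w2 = Hw1 = (80, 40)
w3 = Hw2 = (400, 400)
Ratio at component: 400 / 80 = 5.000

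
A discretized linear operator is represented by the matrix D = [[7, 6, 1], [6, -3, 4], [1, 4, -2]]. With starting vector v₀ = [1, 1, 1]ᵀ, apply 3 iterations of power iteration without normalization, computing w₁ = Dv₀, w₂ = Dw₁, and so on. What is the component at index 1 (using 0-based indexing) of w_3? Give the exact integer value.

777

w1 = Dv₀ = (7·1 + 6·1 + 1·1; 6·1 + (-3)·1 + 4·1; 1·1 + 4·1 + (-2)·1) = (14, 7, 3)
w2 = Dw1 = (7·14 + 6·7 + 1·3; 6·14 + (-3)·7 + 4·3; 1·14 + 4·7 + (-2)·3) = (143, 75, 36)
w3 = Dw2 = (1487, 777, 371)
The requested component of w3 is 777.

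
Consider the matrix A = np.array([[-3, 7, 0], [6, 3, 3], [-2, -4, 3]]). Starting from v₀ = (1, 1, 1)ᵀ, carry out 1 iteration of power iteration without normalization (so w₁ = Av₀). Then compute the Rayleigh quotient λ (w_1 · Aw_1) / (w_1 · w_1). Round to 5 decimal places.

λ ≈ 6.47929

w1 = Av₀ = ((-3)·1 + 7·1 + 0·1; 6·1 + 3·1 + 3·1; (-2)·1 + (-4)·1 + 3·1) = (4, 12, -3)
Aw1 = (72, 51, -65)
w1·Aw1 = 4·72 + 12·51 + (-3)·(-65) = 1095; w1·w1 = 4·4 + 12·12 + (-3)·(-3) = 169
λ ≈ 1095/169 = 6.47929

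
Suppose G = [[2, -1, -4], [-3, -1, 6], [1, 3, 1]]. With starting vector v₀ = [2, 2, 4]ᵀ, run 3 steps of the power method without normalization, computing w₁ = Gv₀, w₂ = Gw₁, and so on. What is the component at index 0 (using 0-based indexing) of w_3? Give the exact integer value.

w1 = Gv₀ = (2·2 + (-1)·2 + (-4)·4; (-3)·2 + (-1)·2 + 6·4; 1·2 + 3·2 + 1·4) = (-14, 16, 12)
w2 = Gw1 = (2·(-14) + (-1)·16 + (-4)·12; (-3)·(-14) + (-1)·16 + 6·12; 1·(-14) + 3·16 + 1·12) = (-92, 98, 46)
w3 = Gw2 = (-466, 454, 248)
The requested component of w3 is -466.

-466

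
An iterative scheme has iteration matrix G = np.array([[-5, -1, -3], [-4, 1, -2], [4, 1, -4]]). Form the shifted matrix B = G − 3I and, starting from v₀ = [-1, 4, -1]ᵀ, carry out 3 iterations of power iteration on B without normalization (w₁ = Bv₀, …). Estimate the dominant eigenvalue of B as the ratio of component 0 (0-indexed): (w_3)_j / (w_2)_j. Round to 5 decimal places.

-9.42667

B = G − 3I has rows (-8, -1, -3); (-4, -2, -2); (4, 1, -7)
w1 = Bv₀ = (7, -2, 7)
w2 = Bw1 = (-75, -38, -23)
w3 = Bw2 = (707, 422, -177)
Ratio: 707/-75 = -9.42667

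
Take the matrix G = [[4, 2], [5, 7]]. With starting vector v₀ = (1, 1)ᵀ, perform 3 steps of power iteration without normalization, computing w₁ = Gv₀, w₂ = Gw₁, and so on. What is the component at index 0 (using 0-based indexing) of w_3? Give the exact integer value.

w1 = Gv₀ = (4·1 + 2·1; 5·1 + 7·1) = (6, 12)
w2 = Gw1 = (4·6 + 2·12; 5·6 + 7·12) = (48, 114)
w3 = Gw2 = (420, 1038)
The requested component of w3 is 420.

420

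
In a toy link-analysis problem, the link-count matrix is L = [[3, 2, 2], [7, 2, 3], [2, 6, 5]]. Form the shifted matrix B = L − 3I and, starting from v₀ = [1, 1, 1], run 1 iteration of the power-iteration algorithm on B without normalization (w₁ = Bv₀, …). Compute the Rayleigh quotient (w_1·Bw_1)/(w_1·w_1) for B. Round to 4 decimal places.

B = L − 3I has rows (0, 2, 2); (7, -1, 3); (2, 6, 2)
w1 = Bv₀ = (0·1 + 2·1 + 2·1; 7·1 + (-1)·1 + 3·1; 2·1 + 6·1 + 2·1) = (4, 9, 10)
Bw1 = (38, 49, 82)
w1·Bw1 = 1413; w1·w1 = 197; μ ≈ 1413/197 = 7.1726

7.1726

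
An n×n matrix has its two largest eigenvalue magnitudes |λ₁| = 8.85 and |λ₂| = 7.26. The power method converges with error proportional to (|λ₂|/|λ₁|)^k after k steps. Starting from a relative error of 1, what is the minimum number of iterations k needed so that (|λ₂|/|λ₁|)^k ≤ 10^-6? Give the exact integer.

|λ₂/λ₁| = 7.26/8.85 = 0.82034
Need k ≥ ln(10^-6) / ln(0.82034) = -13.8155 / -0.1980 ≈ 69.762
Smallest integer k satisfying the bound: 70

70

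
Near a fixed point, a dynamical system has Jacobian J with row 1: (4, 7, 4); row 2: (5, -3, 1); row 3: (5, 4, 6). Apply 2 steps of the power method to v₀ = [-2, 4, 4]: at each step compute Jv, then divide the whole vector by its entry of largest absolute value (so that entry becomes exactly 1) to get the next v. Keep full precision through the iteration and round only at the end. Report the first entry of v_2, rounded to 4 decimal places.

Jv0 = (36.00000, -18.00000, 30.00000); divide by 36.00000 → v1 = (1.00000, -0.50000, 0.83333)
Jv1 = (3.83333, 7.33333, 8.00000); divide by 8.00000 → v2 = (0.47917, 0.91667, 1.00000)
Requested entry of v2: 138/288 = 0.4792

0.4792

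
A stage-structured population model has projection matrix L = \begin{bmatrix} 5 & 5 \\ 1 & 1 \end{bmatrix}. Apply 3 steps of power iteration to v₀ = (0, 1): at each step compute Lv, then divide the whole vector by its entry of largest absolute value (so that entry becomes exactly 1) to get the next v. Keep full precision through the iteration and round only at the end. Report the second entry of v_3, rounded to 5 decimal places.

0.20000

Lv0 = (5.000000, 1.000000); divide by 5.000000 → v1 = (1.000000, 0.200000)
Lv1 = (6.000000, 1.200000); divide by 6.000000 → v2 = (1.000000, 0.200000)
Lv2 = (6.000000, 1.200000); divide by 6.000000 → v3 = (1.000000, 0.200000)
Requested entry of v3: 36/180 = 0.20000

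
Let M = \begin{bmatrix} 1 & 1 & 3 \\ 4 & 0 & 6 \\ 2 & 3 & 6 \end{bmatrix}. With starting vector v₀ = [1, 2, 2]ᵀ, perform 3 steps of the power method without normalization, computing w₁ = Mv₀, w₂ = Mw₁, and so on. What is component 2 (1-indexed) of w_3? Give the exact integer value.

1456

w1 = Mv₀ = (1·1 + 1·2 + 3·2; 4·1 + 0·2 + 6·2; 2·1 + 3·2 + 6·2) = (9, 16, 20)
w2 = Mw1 = (1·9 + 1·16 + 3·20; 4·9 + 0·16 + 6·20; 2·9 + 3·16 + 6·20) = (85, 156, 186)
w3 = Mw2 = (799, 1456, 1754)
The requested component of w3 is 1456.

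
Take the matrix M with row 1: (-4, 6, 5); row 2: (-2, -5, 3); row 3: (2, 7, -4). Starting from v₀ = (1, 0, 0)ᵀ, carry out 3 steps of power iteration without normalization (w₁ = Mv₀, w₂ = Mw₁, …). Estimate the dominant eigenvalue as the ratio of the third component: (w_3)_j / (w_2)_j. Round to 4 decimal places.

w1 = Mv₀ = ((-4)·1 + 6·0 + 5·0; (-2)·1 + (-5)·0 + 3·0; 2·1 + 7·0 + (-4)·0) = (-4, -2, 2)
w2 = Mw1 = ((-4)·(-4) + 6·(-2) + 5·2; (-2)·(-4) + (-5)·(-2) + 3·2; 2·(-4) + 7·(-2) + (-4)·2) = (14, 24, -30)
w3 = Mw2 = (-62, -238, 316)
Ratio at component: 316 / -30 = -10.5333

-10.5333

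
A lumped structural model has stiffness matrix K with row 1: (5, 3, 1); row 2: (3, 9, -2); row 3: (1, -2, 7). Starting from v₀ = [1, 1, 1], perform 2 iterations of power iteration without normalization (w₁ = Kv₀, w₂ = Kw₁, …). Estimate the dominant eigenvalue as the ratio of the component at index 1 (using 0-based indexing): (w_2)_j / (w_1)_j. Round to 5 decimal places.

10.50000

w1 = Kv₀ = (5·1 + 3·1 + 1·1; 3·1 + 9·1 + (-2)·1; 1·1 + (-2)·1 + 7·1) = (9, 10, 6)
w2 = Kw1 = (5·9 + 3·10 + 1·6; 3·9 + 9·10 + (-2)·6; 1·9 + (-2)·10 + 7·6) = (81, 105, 31)
Ratio at component: 105 / 10 = 10.50000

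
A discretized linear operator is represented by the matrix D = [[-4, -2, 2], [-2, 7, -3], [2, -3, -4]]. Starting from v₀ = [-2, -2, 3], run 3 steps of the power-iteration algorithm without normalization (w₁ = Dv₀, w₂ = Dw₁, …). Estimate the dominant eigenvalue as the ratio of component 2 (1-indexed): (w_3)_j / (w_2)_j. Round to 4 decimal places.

w1 = Dv₀ = (18, -19, -10)
w2 = Dw1 = (-54, -139, 133)
w3 = Dw2 = (760, -1264, -223)
Ratio at component: -1264 / -139 = 9.0935

9.0935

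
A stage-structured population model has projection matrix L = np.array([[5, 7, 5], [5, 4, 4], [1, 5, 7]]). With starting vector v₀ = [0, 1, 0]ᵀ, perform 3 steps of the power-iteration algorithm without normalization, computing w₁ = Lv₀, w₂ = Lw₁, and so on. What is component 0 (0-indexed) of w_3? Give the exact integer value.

1247

w1 = Lv₀ = (5·0 + 7·1 + 5·0; 5·0 + 4·1 + 4·0; 1·0 + 5·1 + 7·0) = (7, 4, 5)
w2 = Lw1 = (5·7 + 7·4 + 5·5; 5·7 + 4·4 + 4·5; 1·7 + 5·4 + 7·5) = (88, 71, 62)
w3 = Lw2 = (1247, 972, 877)
The requested component of w3 is 1247.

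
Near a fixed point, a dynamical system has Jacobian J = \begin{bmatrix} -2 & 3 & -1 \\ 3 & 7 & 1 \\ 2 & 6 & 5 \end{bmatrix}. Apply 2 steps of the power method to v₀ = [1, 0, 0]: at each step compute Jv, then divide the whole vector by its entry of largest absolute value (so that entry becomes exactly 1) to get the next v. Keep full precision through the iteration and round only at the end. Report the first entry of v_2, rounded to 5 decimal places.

0.45833

Jv0 = (-2.000000, 3.000000, 2.000000); divide by 3.000000 → v1 = (-0.666667, 1.000000, 0.666667)
Jv1 = (3.666667, 5.666667, 8.000000); divide by 8.000000 → v2 = (0.458333, 0.708333, 1.000000)
Requested entry of v2: 11/24 = 0.45833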